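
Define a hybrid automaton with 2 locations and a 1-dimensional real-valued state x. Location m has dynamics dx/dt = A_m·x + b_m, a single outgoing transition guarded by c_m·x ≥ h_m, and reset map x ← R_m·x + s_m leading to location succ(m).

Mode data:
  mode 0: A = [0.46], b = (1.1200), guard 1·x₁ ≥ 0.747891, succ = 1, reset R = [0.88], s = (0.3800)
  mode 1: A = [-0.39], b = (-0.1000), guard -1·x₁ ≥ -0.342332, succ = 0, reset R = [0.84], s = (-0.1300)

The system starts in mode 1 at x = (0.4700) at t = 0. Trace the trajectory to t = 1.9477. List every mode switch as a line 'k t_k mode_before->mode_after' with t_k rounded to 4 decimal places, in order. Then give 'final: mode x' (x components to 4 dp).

Mode 1: guard c·x = -0.3423 hit at Δt = 0.4956 (t = 0.4956), x⁻ = (0.3423) → reset → x⁺ = (0.1576), jump to mode 0
Mode 0: guard c·x = 0.7479 hit at Δt = 0.4460 (t = 0.9416), x⁻ = (0.7479) → reset → x⁺ = (1.0381), jump to mode 1
Mode 1: flow for 1.0061 to horizon, guard not reached → x = (0.6180)

1 0.4956 1->0
2 0.9416 0->1
final: 1 0.6180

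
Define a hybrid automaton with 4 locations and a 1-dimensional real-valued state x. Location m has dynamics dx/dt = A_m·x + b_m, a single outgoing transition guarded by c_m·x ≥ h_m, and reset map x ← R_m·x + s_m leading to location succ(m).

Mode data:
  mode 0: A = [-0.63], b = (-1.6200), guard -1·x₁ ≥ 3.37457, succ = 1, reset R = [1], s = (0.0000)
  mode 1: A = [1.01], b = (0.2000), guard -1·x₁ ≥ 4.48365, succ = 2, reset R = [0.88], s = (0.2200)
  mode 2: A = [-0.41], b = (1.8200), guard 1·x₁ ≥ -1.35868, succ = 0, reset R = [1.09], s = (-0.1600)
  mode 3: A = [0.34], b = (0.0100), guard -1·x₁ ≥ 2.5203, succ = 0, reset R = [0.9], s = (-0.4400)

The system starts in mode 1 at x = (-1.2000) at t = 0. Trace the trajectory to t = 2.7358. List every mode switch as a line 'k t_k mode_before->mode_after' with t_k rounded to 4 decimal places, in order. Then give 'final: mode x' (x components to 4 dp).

Mode 1: guard c·x = 4.4836 hit at Δt = 1.4389 (t = 1.4389), x⁻ = (-4.4837) → reset → x⁺ = (-3.7256), jump to mode 2
Mode 2: guard c·x = -1.3587 hit at Δt = 0.8350 (t = 2.2739), x⁻ = (-1.3587) → reset → x⁺ = (-1.6410), jump to mode 0
Mode 0: flow for 0.4619 to horizon, guard not reached → x = (-1.8759)

1 1.4389 1->2
2 2.2739 2->0
final: 0 -1.8759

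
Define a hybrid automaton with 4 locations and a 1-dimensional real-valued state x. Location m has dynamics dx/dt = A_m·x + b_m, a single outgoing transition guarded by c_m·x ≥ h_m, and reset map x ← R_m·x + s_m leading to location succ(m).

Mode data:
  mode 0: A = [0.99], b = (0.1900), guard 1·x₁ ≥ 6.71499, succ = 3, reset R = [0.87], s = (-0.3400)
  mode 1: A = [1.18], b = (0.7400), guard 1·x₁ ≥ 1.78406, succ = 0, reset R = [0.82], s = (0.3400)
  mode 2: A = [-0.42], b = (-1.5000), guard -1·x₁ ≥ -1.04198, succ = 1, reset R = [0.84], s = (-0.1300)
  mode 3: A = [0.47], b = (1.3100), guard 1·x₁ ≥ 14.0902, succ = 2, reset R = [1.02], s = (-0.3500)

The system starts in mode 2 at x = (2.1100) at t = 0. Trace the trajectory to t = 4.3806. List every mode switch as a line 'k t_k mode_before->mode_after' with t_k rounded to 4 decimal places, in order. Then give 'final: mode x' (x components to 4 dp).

Mode 2: guard c·x = -1.0420 hit at Δt = 0.4958 (t = 0.4958), x⁻ = (1.0420) → reset → x⁺ = (0.7453), jump to mode 1
Mode 1: guard c·x = 1.7841 hit at Δt = 0.4776 (t = 0.9734), x⁻ = (1.7841) → reset → x⁺ = (1.8029), jump to mode 0
Mode 0: guard c·x = 6.7150 hit at Δt = 1.2545 (t = 2.2279), x⁻ = (6.7150) → reset → x⁺ = (5.5020), jump to mode 3
Mode 3: guard c·x = 14.0902 hit at Δt = 1.5128 (t = 3.7407), x⁻ = (14.0902) → reset → x⁺ = (14.0220), jump to mode 2
Mode 2: flow for 0.6399 to horizon, guard not reached → x = (9.8757)

1 0.4958 2->1
2 0.9734 1->0
3 2.2279 0->3
4 3.7407 3->2
final: 2 9.8757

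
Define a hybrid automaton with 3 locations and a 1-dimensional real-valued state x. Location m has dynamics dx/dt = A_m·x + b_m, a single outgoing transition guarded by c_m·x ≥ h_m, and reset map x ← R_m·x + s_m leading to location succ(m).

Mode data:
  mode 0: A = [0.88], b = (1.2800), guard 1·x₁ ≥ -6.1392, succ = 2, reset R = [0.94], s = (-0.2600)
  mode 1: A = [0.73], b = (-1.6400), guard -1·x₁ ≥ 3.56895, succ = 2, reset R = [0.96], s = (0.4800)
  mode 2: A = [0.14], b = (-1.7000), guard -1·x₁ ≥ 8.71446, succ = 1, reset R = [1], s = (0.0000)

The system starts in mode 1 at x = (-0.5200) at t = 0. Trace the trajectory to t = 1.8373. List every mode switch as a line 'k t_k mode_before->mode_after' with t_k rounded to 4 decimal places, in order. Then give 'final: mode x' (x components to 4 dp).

1 1.0177 1->2
final: 2 -4.7808

Mode 1: guard c·x = 3.5690 hit at Δt = 1.0177 (t = 1.0177), x⁻ = (-3.5690) → reset → x⁺ = (-2.9462), jump to mode 2
Mode 2: flow for 0.8196 to horizon, guard not reached → x = (-4.7808)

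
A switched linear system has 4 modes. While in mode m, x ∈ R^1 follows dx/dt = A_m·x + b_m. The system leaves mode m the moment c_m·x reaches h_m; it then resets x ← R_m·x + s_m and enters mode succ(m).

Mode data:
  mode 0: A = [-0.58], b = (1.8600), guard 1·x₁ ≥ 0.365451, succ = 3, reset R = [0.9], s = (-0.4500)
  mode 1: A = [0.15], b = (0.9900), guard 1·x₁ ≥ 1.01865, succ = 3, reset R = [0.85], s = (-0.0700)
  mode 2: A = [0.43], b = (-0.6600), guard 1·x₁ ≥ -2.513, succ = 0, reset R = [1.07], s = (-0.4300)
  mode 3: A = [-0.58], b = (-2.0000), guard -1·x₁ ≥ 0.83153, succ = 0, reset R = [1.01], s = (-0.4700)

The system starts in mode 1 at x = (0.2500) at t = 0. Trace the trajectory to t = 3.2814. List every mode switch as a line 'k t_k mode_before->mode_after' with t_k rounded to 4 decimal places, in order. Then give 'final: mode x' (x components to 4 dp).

Mode 1: guard c·x = 1.0187 hit at Δt = 0.7090 (t = 0.7090), x⁻ = (1.0187) → reset → x⁺ = (0.7959), jump to mode 3
Mode 3: guard c·x = 0.8315 hit at Δt = 0.8338 (t = 1.5428), x⁻ = (-0.8315) → reset → x⁺ = (-1.3098), jump to mode 0
Mode 0: guard c·x = 0.3655 hit at Δt = 0.7991 (t = 2.3419), x⁻ = (0.3655) → reset → x⁺ = (-0.1211), jump to mode 3
Mode 3: guard c·x = 0.8315 hit at Δt = 0.4141 (t = 2.7560), x⁻ = (-0.8315) → reset → x⁺ = (-1.3098), jump to mode 0
Mode 0: flow for 0.5254 to horizon, guard not reached → x = (-0.1235)

1 0.7090 1->3
2 1.5428 3->0
3 2.3419 0->3
4 2.7560 3->0
final: 0 -0.1235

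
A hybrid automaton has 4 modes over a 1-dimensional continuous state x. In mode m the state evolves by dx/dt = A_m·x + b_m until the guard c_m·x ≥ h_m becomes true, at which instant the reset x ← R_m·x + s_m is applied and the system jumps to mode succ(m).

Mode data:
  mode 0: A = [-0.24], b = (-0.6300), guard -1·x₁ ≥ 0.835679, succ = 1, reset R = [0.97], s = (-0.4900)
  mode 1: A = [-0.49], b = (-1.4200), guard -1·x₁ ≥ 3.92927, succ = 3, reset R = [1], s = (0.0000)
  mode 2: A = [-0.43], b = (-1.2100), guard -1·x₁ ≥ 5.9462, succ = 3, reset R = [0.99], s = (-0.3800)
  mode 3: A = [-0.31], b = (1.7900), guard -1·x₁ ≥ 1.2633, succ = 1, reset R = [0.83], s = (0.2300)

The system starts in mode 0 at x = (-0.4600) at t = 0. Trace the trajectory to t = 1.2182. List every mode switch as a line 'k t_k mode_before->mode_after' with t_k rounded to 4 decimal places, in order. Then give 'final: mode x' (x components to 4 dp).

Mode 0: guard c·x = 0.8357 hit at Δt = 0.7941 (t = 0.7941), x⁻ = (-0.8357) → reset → x⁺ = (-1.3006), jump to mode 1
Mode 1: flow for 0.4241 to horizon, guard not reached → x = (-1.6003)

1 0.7941 0->1
final: 1 -1.6003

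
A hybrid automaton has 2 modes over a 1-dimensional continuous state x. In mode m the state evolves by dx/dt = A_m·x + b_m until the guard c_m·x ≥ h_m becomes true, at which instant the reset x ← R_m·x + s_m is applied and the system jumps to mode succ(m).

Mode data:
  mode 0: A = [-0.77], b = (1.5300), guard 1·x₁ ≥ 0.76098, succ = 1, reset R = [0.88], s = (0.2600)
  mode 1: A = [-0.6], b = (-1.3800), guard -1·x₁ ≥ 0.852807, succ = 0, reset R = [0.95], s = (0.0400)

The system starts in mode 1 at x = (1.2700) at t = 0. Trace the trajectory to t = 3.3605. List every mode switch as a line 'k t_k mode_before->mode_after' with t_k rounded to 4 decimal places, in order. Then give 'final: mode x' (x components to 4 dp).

1 1.5049 1->0
2 2.5574 0->1
final: 1 -0.3053

Mode 1: guard c·x = 0.8528 hit at Δt = 1.5049 (t = 1.5049), x⁻ = (-0.8528) → reset → x⁺ = (-0.7702), jump to mode 0
Mode 0: guard c·x = 0.7610 hit at Δt = 1.0525 (t = 2.5574), x⁻ = (0.7610) → reset → x⁺ = (0.9297), jump to mode 1
Mode 1: flow for 0.8031 to horizon, guard not reached → x = (-0.3053)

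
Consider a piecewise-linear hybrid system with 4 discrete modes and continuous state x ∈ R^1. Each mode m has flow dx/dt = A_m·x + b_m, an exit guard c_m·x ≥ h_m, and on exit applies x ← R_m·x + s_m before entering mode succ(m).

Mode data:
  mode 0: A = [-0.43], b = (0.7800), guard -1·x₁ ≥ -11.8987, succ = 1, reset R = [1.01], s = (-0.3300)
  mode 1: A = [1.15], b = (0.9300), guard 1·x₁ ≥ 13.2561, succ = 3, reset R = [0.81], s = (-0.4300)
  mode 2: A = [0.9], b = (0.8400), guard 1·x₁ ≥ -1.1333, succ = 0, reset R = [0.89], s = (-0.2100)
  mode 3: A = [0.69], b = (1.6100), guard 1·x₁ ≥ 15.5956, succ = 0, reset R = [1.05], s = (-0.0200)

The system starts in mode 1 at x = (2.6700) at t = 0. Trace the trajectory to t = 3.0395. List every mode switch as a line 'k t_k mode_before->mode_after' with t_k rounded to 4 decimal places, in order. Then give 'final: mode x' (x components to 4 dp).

Mode 1: guard c·x = 13.2561 hit at Δt = 1.2148 (t = 1.2148), x⁻ = (13.2561) → reset → x⁺ = (10.3074), jump to mode 3
Mode 3: guard c·x = 15.5956 hit at Δt = 0.5065 (t = 1.7213), x⁻ = (15.5956) → reset → x⁺ = (16.3554), jump to mode 0
Mode 0: guard c·x = -11.8987 hit at Δt = 0.8511 (t = 2.5724), x⁻ = (11.8987) → reset → x⁺ = (11.6877), jump to mode 1
Mode 1: guard c·x = 13.2561 hit at Δt = 0.1028 (t = 2.6752), x⁻ = (13.2561) → reset → x⁺ = (10.3074), jump to mode 3
Mode 3: flow for 0.3643 to horizon, guard not reached → x = (13.9196)

1 1.2148 1->3
2 1.7213 3->0
3 2.5724 0->1
4 2.6752 1->3
final: 3 13.9196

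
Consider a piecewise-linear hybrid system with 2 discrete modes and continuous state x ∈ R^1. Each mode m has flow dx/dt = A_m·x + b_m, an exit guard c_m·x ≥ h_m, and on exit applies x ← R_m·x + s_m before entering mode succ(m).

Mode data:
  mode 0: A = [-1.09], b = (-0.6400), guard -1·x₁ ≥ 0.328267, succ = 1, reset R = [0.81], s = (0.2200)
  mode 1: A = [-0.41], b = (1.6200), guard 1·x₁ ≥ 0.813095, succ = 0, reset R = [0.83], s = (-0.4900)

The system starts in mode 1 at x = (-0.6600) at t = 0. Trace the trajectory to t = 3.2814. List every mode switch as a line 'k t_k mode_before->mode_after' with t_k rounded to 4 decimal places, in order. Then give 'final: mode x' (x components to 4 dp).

Mode 1: guard c·x = 0.8131 hit at Δt = 0.9387 (t = 0.9387), x⁻ = (0.8131) → reset → x⁺ = (0.1849), jump to mode 0
Mode 0: guard c·x = 0.3283 hit at Δt = 1.0024 (t = 1.9411), x⁻ = (-0.3283) → reset → x⁺ = (-0.0459), jump to mode 1
Mode 1: guard c·x = 0.8131 hit at Δt = 0.5901 (t = 2.5312), x⁻ = (0.8131) → reset → x⁺ = (0.1849), jump to mode 0
Mode 0: flow for 0.7502 to horizon, guard not reached → x = (-0.2463)

1 0.9387 1->0
2 1.9411 0->1
3 2.5312 1->0
final: 0 -0.2463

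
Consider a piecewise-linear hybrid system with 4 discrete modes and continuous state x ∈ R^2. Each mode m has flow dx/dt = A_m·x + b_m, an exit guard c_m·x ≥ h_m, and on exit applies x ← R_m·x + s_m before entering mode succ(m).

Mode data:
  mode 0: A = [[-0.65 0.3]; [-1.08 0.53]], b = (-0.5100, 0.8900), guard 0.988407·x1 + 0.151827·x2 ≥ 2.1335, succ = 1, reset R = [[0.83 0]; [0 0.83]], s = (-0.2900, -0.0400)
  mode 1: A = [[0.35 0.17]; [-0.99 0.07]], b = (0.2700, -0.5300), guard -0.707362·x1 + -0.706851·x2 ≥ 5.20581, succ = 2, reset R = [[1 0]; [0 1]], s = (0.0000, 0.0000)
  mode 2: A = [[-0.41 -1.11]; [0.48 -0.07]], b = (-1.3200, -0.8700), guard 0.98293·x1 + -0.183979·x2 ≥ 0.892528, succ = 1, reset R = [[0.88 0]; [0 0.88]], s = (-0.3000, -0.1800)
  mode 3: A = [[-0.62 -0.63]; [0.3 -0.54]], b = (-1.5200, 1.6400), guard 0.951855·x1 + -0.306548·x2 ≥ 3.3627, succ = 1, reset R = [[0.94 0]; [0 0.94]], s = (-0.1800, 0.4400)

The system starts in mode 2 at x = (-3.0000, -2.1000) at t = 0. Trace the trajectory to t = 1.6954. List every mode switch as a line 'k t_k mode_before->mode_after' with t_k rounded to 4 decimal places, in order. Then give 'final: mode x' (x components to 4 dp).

Mode 2: guard c·x = 0.8925 hit at Δt = 1.1982 (t = 1.1982), x⁻ = (0.2132, -3.7121) → reset → x⁺ = (-0.1124, -3.4467), jump to mode 1
Mode 1: flow for 0.4972 to horizon, guard not reached → x = (-0.3188, -3.7317)

1 1.1982 2->1
final: 1 -0.3188 -3.7317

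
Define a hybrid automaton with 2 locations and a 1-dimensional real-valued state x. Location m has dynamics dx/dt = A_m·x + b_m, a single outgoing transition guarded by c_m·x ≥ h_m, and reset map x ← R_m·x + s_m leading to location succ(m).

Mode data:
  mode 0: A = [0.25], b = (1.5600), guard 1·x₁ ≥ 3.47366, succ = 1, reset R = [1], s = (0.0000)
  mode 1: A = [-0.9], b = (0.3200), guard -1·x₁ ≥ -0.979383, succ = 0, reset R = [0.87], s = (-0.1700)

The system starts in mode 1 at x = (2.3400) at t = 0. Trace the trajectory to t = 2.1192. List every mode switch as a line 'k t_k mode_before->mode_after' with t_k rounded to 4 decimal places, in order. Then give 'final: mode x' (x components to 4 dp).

1 1.2858 1->0
final: 0 2.2855

Mode 1: guard c·x = -0.9794 hit at Δt = 1.2858 (t = 1.2858), x⁻ = (0.9794) → reset → x⁺ = (0.6821), jump to mode 0
Mode 0: flow for 0.8334 to horizon, guard not reached → x = (2.2855)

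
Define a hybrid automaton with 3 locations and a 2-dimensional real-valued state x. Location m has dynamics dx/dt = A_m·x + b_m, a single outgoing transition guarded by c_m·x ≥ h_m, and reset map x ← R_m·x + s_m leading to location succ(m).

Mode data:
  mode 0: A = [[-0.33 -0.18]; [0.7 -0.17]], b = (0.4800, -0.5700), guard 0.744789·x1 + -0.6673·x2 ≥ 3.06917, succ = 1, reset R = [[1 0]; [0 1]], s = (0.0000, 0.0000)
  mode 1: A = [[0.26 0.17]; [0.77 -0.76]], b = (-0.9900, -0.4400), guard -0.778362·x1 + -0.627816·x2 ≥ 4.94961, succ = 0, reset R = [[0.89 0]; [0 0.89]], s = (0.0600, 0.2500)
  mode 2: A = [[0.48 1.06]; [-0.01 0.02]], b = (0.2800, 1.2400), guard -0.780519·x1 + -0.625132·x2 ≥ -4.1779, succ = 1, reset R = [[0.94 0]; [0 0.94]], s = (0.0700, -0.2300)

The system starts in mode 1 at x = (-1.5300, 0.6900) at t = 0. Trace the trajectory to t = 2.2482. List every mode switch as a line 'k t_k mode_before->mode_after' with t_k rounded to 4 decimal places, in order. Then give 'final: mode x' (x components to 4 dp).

1 1.5592 1->0
final: 0 -2.4992 -3.4728

Mode 1: guard c·x = 4.9496 hit at Δt = 1.5592 (t = 1.5592), x⁻ = (-4.4431, -2.3753) → reset → x⁺ = (-3.8944, -1.8640), jump to mode 0
Mode 0: flow for 0.6890 to horizon, guard not reached → x = (-2.4992, -3.4728)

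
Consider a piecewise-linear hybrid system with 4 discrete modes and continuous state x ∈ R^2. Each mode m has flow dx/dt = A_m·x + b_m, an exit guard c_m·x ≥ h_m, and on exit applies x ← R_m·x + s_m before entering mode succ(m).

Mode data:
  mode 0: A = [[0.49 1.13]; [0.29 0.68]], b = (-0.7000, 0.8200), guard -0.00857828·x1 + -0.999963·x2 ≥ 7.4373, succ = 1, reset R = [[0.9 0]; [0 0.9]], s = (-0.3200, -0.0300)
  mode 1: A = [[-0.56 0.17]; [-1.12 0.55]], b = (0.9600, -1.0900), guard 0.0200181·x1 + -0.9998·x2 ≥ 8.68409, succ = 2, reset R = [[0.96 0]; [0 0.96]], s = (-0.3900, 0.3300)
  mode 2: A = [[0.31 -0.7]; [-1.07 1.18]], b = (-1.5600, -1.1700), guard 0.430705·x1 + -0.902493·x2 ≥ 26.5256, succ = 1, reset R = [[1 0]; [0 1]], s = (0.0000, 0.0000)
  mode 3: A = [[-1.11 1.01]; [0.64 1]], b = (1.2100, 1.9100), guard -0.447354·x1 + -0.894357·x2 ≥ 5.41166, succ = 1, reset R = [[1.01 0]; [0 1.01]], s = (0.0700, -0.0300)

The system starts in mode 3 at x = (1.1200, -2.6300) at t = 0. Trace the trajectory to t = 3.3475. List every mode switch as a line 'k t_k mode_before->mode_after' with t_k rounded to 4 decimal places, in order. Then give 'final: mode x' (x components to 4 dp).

1 1.5120 3->1
2 2.5210 1->2
final: 2 5.8575 -24.0662

Mode 3: guard c·x = 5.4117 hit at Δt = 1.5120 (t = 1.5120), x⁻ = (-1.6795, -5.2108) → reset → x⁺ = (-1.6263, -5.2929), jump to mode 1
Mode 1: guard c·x = 8.6841 hit at Δt = 1.0090 (t = 2.5210), x⁻ = (-1.0955, -8.7078) → reset → x⁺ = (-1.4417, -8.0295), jump to mode 2
Mode 2: flow for 0.8265 to horizon, guard not reached → x = (5.8575, -24.0662)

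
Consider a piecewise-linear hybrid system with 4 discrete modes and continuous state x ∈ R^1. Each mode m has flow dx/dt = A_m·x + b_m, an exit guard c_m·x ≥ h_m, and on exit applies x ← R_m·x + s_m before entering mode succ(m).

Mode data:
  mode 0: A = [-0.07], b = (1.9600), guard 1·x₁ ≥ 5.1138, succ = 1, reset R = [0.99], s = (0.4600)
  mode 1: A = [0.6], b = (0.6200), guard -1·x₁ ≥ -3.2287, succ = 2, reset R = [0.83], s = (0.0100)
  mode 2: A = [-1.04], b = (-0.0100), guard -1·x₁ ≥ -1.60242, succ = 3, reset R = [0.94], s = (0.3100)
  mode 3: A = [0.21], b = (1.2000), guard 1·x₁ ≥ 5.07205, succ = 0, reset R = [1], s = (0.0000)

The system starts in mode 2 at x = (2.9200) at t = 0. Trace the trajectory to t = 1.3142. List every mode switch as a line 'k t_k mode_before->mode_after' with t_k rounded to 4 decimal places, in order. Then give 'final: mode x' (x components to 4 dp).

1 0.5744 2->3
final: 3 3.0820

Mode 2: guard c·x = -1.6024 hit at Δt = 0.5744 (t = 0.5744), x⁻ = (1.6024) → reset → x⁺ = (1.8163), jump to mode 3
Mode 3: flow for 0.7398 to horizon, guard not reached → x = (3.0820)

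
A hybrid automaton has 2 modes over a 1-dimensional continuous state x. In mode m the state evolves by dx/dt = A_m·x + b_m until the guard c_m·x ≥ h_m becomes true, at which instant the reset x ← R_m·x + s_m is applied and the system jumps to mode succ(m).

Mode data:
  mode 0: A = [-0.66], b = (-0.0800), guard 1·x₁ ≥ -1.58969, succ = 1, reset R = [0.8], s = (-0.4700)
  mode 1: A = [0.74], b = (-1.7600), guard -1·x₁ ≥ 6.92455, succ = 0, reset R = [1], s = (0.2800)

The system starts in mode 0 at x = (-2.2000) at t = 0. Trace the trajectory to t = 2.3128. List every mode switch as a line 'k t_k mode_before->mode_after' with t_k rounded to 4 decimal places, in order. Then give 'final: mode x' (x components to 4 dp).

Mode 0: guard c·x = -1.5897 hit at Δt = 0.5266 (t = 0.5266), x⁻ = (-1.5897) → reset → x⁺ = (-1.7418), jump to mode 1
Mode 1: guard c·x = 6.9245 hit at Δt = 1.1006 (t = 1.6272), x⁻ = (-6.9245) → reset → x⁺ = (-6.6445), jump to mode 0
Mode 0: flow for 0.6856 to horizon, guard not reached → x = (-4.2703)

1 0.5266 0->1
2 1.6272 1->0
final: 0 -4.2703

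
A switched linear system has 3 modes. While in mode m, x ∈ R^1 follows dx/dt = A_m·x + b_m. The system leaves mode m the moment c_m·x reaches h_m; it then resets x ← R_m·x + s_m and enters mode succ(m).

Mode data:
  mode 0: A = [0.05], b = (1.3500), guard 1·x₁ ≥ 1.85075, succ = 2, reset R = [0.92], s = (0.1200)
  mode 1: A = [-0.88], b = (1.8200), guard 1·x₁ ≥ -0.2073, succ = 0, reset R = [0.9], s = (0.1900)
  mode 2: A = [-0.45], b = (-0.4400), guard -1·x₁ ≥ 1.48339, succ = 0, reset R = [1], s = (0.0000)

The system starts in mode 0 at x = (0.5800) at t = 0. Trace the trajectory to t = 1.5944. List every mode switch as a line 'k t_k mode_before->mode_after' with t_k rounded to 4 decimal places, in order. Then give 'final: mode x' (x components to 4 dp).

1 0.9009 0->2
final: 2 1.0720

Mode 0: guard c·x = 1.8507 hit at Δt = 0.9009 (t = 0.9009), x⁻ = (1.8507) → reset → x⁺ = (1.8227), jump to mode 2
Mode 2: flow for 0.6935 to horizon, guard not reached → x = (1.0720)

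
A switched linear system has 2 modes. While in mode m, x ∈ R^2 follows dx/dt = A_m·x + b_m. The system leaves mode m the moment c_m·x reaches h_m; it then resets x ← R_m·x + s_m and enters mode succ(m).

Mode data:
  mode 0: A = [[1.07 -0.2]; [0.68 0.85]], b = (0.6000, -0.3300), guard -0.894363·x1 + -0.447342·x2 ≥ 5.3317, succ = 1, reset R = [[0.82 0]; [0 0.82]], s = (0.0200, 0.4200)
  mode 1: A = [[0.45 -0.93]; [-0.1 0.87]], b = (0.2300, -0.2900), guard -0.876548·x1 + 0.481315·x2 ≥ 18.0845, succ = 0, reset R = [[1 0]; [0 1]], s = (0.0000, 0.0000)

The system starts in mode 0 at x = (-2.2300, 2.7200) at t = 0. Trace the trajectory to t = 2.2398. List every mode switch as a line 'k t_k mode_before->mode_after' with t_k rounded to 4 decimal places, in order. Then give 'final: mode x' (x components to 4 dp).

Mode 0: guard c·x = 5.3317 hit at Δt = 1.0638 (t = 1.0638), x⁻ = (-6.8126, 1.7016) → reset → x⁺ = (-5.5663, 1.8153), jump to mode 1
Mode 1: flow for 1.1760 to horizon, guard not reached → x = (-13.9408, 6.1623)

1 1.0638 0->1
final: 1 -13.9408 6.1623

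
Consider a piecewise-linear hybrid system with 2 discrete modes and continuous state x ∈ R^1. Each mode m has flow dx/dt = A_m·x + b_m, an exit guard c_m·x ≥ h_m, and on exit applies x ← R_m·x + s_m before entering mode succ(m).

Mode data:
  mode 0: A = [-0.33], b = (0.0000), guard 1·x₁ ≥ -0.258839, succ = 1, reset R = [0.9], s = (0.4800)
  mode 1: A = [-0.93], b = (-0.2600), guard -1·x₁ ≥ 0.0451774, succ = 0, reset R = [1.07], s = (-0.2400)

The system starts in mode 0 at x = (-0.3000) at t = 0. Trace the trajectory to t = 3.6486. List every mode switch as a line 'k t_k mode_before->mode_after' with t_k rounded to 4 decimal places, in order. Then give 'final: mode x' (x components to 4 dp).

Mode 0: guard c·x = -0.2588 hit at Δt = 0.4472 (t = 0.4472), x⁻ = (-0.2588) → reset → x⁺ = (0.2470), jump to mode 1
Mode 1: guard c·x = 0.0452 hit at Δt = 0.8704 (t = 1.3176), x⁻ = (-0.0452) → reset → x⁺ = (-0.2883), jump to mode 0
Mode 0: guard c·x = -0.2588 hit at Δt = 0.3271 (t = 1.6447), x⁻ = (-0.2588) → reset → x⁺ = (0.2470), jump to mode 1
Mode 1: guard c·x = 0.0452 hit at Δt = 0.8704 (t = 2.5151), x⁻ = (-0.0452) → reset → x⁺ = (-0.2883), jump to mode 0
Mode 0: guard c·x = -0.2588 hit at Δt = 0.3271 (t = 2.8421), x⁻ = (-0.2588) → reset → x⁺ = (0.2470), jump to mode 1
Mode 1: flow for 0.8065 to horizon, guard not reached → x = (-0.0308)

1 0.4472 0->1
2 1.3176 1->0
3 1.6447 0->1
4 2.5151 1->0
5 2.8421 0->1
final: 1 -0.0308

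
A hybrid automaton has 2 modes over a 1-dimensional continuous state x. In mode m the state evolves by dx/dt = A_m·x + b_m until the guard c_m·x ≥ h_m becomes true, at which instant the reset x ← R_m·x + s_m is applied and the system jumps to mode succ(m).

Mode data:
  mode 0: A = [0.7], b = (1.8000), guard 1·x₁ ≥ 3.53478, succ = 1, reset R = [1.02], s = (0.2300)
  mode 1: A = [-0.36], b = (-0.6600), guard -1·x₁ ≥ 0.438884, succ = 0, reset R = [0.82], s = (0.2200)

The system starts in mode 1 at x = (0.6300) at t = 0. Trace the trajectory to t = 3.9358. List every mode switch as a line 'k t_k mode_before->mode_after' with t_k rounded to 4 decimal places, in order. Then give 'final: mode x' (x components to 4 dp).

Mode 1: guard c·x = 0.4389 hit at Δt = 1.5806 (t = 1.5806), x⁻ = (-0.4389) → reset → x⁺ = (-0.1399), jump to mode 0
Mode 0: guard c·x = 3.5348 hit at Δt = 1.3154 (t = 2.8960), x⁻ = (3.5348) → reset → x⁺ = (3.8355), jump to mode 1
Mode 1: flow for 1.0398 to horizon, guard not reached → x = (2.0654)

1 1.5806 1->0
2 2.8960 0->1
final: 1 2.0654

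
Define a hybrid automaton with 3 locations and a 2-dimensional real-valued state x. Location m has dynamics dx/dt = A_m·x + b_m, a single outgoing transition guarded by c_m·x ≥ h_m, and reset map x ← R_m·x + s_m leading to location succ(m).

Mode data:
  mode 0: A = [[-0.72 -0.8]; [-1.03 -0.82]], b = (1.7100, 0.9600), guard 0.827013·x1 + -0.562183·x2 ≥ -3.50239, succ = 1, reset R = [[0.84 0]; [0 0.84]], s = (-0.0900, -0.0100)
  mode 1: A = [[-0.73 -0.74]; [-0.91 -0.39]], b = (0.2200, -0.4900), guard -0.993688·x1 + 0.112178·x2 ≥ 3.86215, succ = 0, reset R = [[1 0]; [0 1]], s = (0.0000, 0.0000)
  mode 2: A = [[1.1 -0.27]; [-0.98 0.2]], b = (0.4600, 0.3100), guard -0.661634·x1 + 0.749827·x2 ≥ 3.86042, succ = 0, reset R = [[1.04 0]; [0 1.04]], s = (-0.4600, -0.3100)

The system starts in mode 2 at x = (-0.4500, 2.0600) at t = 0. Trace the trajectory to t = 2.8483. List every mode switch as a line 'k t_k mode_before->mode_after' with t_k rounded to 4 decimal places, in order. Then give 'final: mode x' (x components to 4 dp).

1 0.9266 2->0
2 2.4519 0->1
final: 1 -1.8851 2.9684

Mode 2: guard c·x = 3.8604 hit at Δt = 0.9266 (t = 0.9266), x⁻ = (-1.6501, 3.6924) → reset → x⁺ = (-2.1761, 3.5301), jump to mode 0
Mode 0: guard c·x = -3.5024 hit at Δt = 1.5253 (t = 2.4519), x⁻ = (-1.8079, 3.5704) → reset → x⁺ = (-1.6086, 2.9892), jump to mode 1
Mode 1: flow for 0.3964 to horizon, guard not reached → x = (-1.8851, 2.9684)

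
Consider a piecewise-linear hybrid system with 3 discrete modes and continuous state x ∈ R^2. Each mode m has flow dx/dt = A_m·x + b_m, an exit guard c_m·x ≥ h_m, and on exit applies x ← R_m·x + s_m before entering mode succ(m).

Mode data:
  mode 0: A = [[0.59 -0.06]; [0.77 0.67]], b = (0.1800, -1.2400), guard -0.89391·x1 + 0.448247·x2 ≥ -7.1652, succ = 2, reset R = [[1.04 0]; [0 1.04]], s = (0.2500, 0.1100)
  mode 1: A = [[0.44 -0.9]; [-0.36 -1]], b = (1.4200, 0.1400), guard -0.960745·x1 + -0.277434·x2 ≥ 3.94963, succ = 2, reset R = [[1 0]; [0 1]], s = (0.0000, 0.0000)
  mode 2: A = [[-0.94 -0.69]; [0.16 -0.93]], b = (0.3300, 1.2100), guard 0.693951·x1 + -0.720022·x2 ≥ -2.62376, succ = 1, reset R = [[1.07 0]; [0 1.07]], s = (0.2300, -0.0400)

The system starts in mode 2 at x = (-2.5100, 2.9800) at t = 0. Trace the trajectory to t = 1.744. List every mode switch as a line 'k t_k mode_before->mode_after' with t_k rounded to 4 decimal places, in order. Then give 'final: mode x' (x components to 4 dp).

1 0.8510 2->1
final: 1 -2.6238 1.3618

Mode 2: guard c·x = -2.6238 hit at Δt = 0.8510 (t = 0.8510), x⁻ = (-1.8510, 1.8601) → reset → x⁺ = (-1.7505, 1.9503), jump to mode 1
Mode 1: flow for 0.8930 to horizon, guard not reached → x = (-2.6238, 1.3618)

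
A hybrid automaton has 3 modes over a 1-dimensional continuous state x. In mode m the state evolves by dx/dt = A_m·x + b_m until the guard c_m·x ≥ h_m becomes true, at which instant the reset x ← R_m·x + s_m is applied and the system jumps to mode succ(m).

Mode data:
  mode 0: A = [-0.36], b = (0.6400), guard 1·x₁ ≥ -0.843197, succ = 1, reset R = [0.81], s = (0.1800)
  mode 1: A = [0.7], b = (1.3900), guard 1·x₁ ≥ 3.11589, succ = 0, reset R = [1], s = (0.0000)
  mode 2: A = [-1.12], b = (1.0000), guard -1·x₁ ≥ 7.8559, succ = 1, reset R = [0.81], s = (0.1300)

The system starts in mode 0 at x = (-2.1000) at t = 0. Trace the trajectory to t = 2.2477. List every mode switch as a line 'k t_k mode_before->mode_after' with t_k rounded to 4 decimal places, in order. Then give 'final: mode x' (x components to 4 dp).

Mode 0: guard c·x = -0.8432 hit at Δt = 1.0881 (t = 1.0881), x⁻ = (-0.8432) → reset → x⁺ = (-0.5030), jump to mode 1
Mode 1: flow for 1.1596 to horizon, guard not reached → x = (1.3531)

1 1.0881 0->1
final: 1 1.3531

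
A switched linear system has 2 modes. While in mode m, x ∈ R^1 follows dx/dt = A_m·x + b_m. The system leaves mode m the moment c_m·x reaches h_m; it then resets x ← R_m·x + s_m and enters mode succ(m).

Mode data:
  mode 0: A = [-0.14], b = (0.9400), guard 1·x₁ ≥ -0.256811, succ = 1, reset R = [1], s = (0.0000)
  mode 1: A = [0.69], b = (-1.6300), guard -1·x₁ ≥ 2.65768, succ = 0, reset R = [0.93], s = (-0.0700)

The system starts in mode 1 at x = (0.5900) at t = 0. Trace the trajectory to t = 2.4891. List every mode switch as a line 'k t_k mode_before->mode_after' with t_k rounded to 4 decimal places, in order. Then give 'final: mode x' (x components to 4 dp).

Mode 1: guard c·x = 2.6577 hit at Δt = 1.5089 (t = 1.5089), x⁻ = (-2.6577) → reset → x⁺ = (-2.5416), jump to mode 0
Mode 0: flow for 0.9802 to horizon, guard not reached → x = (-1.3548)

1 1.5089 1->0
final: 0 -1.3548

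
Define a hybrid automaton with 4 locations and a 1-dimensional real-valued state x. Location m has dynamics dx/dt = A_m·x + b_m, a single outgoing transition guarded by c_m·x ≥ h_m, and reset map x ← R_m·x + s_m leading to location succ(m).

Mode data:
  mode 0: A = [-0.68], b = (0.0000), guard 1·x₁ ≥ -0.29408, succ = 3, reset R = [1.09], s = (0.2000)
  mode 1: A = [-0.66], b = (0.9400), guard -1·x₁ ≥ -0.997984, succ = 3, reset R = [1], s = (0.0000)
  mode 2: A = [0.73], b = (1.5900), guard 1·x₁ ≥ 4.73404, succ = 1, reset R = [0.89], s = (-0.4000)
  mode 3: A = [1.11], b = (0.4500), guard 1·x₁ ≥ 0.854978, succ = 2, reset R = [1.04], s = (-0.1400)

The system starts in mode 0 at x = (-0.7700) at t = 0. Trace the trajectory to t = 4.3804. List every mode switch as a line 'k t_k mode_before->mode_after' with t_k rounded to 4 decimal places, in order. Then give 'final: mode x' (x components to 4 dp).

Mode 0: guard c·x = -0.2941 hit at Δt = 1.4155 (t = 1.4155), x⁻ = (-0.2941) → reset → x⁺ = (-0.1205), jump to mode 3
Mode 3: guard c·x = 0.8550 hit at Δt = 1.3398 (t = 2.7553), x⁻ = (0.8550) → reset → x⁺ = (0.7492), jump to mode 2
Mode 2: guard c·x = 4.7340 hit at Δt = 1.1770 (t = 3.9323), x⁻ = (4.7340) → reset → x⁺ = (3.8133), jump to mode 1
Mode 1: flow for 0.4481 to horizon, guard not reached → x = (3.2016)

1 1.4155 0->3
2 2.7553 3->2
3 3.9323 2->1
final: 1 3.2016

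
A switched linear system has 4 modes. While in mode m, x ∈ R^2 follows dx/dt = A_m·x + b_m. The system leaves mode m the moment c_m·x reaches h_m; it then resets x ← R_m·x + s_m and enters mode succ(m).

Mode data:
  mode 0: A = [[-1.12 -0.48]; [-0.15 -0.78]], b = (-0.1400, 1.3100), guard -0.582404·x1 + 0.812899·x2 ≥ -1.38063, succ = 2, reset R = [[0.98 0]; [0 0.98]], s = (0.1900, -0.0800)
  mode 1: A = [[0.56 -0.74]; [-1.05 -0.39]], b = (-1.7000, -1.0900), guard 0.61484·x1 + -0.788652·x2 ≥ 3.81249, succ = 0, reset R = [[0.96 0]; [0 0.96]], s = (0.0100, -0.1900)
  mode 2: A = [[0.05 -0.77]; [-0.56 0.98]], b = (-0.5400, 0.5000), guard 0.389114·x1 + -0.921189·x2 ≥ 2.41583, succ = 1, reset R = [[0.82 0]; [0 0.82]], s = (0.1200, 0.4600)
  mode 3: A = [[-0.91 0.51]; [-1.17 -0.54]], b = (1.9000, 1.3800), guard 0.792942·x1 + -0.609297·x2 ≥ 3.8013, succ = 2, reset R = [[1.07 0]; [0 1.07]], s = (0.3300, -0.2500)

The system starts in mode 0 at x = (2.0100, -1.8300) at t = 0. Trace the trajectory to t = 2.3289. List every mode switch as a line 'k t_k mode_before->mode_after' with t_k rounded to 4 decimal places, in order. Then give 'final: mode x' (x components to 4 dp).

1 0.5179 0->2
2 1.1437 2->1
3 2.0261 1->0
final: 0 1.8823 -2.1684

Mode 0: guard c·x = -1.3806 hit at Δt = 0.5179 (t = 0.5179), x⁻ = (1.2998, -0.7671) → reset → x⁺ = (1.4638, -0.8318), jump to mode 2
Mode 2: guard c·x = 2.4158 hit at Δt = 0.6258 (t = 1.1437), x⁻ = (1.7954, -1.8641) → reset → x⁺ = (1.5922, -1.0686), jump to mode 1
Mode 1: guard c·x = 3.8125 hit at Δt = 0.8824 (t = 2.0261), x⁻ = (2.3284, -3.0189) → reset → x⁺ = (2.2453, -3.0882), jump to mode 0
Mode 0: flow for 0.3028 to horizon, guard not reached → x = (1.8823, -2.1684)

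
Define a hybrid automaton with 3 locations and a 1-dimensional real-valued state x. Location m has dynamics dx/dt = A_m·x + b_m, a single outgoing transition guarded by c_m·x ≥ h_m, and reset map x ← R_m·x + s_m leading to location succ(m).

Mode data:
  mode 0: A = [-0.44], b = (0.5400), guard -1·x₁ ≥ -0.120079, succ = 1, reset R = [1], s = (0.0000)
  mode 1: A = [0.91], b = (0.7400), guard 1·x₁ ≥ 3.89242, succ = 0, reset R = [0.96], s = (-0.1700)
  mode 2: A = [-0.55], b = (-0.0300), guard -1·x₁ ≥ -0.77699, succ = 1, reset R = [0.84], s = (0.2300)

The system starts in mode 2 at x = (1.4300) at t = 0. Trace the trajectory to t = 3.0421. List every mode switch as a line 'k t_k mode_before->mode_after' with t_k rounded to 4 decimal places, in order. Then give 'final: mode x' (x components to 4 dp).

Mode 2: guard c·x = -0.7770 hit at Δt = 1.0538 (t = 1.0538), x⁻ = (0.7770) → reset → x⁺ = (0.8827), jump to mode 1
Mode 1: guard c·x = 3.8924 hit at Δt = 1.1215 (t = 2.1753), x⁻ = (3.8924) → reset → x⁺ = (3.5667), jump to mode 0
Mode 0: flow for 0.8668 to horizon, guard not reached → x = (2.8249)

1 1.0538 2->1
2 2.1753 1->0
final: 0 2.8249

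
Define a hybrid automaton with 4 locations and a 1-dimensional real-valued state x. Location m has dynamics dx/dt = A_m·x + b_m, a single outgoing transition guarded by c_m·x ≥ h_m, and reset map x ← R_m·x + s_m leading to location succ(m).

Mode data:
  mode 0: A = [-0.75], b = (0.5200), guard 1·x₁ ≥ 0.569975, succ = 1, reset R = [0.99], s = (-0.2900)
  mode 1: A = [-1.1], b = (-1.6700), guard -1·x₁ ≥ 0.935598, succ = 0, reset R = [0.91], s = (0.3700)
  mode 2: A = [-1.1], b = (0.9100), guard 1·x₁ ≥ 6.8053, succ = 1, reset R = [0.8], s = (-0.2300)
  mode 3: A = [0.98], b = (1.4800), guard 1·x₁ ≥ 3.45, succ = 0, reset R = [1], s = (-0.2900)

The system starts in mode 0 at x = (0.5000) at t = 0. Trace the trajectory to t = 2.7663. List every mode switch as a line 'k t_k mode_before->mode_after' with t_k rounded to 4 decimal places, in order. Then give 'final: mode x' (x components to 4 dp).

Mode 0: guard c·x = 0.5700 hit at Δt = 0.5991 (t = 0.5991), x⁻ = (0.5700) → reset → x⁺ = (0.2743), jump to mode 1
Mode 1: guard c·x = 0.9356 hit at Δt = 1.0217 (t = 1.6208), x⁻ = (-0.9356) → reset → x⁺ = (-0.4814), jump to mode 0
Mode 0: flow for 1.1455 to horizon, guard not reached → x = (0.1958)

1 0.5991 0->1
2 1.6208 1->0
final: 0 0.1958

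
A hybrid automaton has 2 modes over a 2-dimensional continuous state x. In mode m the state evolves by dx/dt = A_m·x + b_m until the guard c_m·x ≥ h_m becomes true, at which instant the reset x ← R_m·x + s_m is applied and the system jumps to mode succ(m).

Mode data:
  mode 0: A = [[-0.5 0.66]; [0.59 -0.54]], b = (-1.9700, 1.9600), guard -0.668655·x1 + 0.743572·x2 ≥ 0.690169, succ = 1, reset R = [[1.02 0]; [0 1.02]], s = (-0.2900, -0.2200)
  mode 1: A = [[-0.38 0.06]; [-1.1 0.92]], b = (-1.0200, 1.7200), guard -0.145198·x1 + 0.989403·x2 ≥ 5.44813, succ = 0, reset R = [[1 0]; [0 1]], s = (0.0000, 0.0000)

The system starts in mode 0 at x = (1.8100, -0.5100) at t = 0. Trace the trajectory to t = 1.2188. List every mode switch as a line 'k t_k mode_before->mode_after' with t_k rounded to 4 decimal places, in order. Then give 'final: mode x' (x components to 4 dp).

1 0.7306 0->1
final: 1 -0.4418 2.7094

Mode 0: guard c·x = 0.6902 hit at Δt = 0.7306 (t = 0.7306), x⁻ = (0.2433, 1.1470) → reset → x⁺ = (-0.0418, 0.9499), jump to mode 1
Mode 1: flow for 0.4882 to horizon, guard not reached → x = (-0.4418, 2.7094)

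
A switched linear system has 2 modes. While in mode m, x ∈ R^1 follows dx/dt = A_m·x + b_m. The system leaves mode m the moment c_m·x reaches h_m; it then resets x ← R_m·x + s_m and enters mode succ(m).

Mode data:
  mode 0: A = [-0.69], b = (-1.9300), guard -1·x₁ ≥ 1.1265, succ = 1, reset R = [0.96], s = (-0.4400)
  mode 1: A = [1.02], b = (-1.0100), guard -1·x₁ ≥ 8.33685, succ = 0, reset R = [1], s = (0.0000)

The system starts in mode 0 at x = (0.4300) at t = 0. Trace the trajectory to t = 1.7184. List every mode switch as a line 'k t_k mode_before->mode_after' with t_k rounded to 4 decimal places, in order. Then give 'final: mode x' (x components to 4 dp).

Mode 0: guard c·x = 1.1265 hit at Δt = 0.9542 (t = 0.9542), x⁻ = (-1.1265) → reset → x⁺ = (-1.5214), jump to mode 1
Mode 1: flow for 0.7642 to horizon, guard not reached → x = (-4.4860)

1 0.9542 0->1
final: 1 -4.4860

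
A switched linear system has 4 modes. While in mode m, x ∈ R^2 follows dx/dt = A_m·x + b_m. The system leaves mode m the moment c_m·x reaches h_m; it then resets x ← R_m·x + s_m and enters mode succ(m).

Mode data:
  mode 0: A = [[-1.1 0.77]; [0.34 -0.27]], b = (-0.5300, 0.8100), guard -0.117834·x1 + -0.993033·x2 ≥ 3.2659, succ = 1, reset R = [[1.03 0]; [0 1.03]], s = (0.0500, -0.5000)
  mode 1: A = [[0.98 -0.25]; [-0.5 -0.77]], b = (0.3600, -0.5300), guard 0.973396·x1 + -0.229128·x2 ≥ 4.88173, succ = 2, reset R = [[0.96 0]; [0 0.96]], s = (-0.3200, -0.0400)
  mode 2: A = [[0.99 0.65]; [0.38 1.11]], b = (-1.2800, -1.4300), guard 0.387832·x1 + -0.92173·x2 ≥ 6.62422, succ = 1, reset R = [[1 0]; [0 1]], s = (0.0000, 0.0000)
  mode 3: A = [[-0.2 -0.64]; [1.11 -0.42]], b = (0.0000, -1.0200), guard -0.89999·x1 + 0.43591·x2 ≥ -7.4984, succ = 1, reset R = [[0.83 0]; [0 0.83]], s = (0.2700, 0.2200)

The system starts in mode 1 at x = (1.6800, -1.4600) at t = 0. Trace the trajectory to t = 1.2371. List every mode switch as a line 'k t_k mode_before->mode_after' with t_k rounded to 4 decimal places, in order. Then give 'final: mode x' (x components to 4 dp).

Mode 1: guard c·x = 4.8817 hit at Δt = 0.7862 (t = 0.7862), x⁻ = (4.5414, -2.0128) → reset → x⁺ = (4.0397, -1.9723), jump to mode 2
Mode 2: flow for 0.4509 to horizon, guard not reached → x = (4.6735, -3.1264)

1 0.7862 1->2
final: 2 4.6735 -3.1264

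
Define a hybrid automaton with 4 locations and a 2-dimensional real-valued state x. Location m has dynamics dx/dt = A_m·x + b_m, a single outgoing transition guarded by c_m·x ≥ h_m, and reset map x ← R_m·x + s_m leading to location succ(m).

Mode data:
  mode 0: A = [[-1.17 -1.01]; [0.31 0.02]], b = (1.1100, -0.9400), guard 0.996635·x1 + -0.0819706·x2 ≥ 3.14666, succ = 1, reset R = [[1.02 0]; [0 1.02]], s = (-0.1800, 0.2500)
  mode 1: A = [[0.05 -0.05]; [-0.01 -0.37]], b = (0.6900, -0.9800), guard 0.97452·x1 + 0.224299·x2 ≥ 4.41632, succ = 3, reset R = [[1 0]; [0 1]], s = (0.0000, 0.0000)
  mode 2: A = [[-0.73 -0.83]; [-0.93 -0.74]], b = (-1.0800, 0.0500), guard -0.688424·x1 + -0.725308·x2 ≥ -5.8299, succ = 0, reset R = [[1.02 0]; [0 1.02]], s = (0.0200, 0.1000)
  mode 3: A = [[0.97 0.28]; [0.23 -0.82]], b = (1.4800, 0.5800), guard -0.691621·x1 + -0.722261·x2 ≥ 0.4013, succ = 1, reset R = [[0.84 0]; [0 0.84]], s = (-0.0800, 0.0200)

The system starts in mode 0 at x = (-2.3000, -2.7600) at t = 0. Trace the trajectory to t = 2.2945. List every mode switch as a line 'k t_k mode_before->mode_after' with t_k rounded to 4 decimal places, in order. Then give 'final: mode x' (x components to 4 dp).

Mode 0: guard c·x = 3.1467 hit at Δt = 1.4169 (t = 1.4169), x⁻ = (2.8431, -3.8201) → reset → x⁺ = (2.7199, -3.6465), jump to mode 1
Mode 1: flow for 0.8776 to horizon, guard not reached → x = (3.6186, -3.3938)

1 1.4169 0->1
final: 1 3.6186 -3.3938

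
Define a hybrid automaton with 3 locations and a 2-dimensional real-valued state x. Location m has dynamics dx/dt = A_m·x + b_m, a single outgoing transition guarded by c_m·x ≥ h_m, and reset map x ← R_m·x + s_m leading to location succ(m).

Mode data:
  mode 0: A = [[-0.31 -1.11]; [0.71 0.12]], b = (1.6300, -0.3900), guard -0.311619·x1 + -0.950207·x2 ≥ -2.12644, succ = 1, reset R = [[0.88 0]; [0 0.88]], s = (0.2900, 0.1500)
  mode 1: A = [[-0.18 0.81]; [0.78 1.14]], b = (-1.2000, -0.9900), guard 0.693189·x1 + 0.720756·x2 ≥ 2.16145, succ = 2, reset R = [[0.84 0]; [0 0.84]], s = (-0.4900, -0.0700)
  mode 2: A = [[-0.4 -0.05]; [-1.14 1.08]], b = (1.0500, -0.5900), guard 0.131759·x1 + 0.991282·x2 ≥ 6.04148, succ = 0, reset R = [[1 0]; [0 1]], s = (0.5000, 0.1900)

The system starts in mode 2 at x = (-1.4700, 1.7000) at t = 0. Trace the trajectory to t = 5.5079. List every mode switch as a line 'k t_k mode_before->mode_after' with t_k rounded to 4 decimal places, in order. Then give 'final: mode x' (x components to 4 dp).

Mode 2: guard c·x = 6.0415 hit at Δt = 1.0476 (t = 1.0476), x⁻ = (-0.2299, 6.1252) → reset → x⁺ = (0.2701, 6.3152), jump to mode 0
Mode 0: guard c·x = -2.1264 hit at Δt = 1.4151 (t = 2.4627), x⁻ = (-4.9074, 3.8472) → reset → x⁺ = (-4.0285, 3.5356), jump to mode 1
Mode 1: guard c·x = 2.1614 hit at Δt = 0.9611 (t = 3.4238), x⁻ = (-1.6904, 4.6246) → reset → x⁺ = (-1.9099, 3.8147), jump to mode 2
Mode 2: guard c·x = 6.0415 hit at Δt = 0.3703 (t = 3.7941), x⁻ = (-1.3719, 6.2770) → reset → x⁺ = (-0.8719, 6.4670), jump to mode 0
Mode 0: guard c·x = -2.1264 hit at Δt = 1.2103 (t = 5.0044), x⁻ = (-5.0361, 3.8895) → reset → x⁺ = (-4.1418, 3.5727), jump to mode 1
Mode 1: flow for 0.5035 to horizon, guard not reached → x = (-2.9490, 3.7601)

1 1.0476 2->0
2 2.4627 0->1
3 3.4238 1->2
4 3.7941 2->0
5 5.0044 0->1
final: 1 -2.9490 3.7601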